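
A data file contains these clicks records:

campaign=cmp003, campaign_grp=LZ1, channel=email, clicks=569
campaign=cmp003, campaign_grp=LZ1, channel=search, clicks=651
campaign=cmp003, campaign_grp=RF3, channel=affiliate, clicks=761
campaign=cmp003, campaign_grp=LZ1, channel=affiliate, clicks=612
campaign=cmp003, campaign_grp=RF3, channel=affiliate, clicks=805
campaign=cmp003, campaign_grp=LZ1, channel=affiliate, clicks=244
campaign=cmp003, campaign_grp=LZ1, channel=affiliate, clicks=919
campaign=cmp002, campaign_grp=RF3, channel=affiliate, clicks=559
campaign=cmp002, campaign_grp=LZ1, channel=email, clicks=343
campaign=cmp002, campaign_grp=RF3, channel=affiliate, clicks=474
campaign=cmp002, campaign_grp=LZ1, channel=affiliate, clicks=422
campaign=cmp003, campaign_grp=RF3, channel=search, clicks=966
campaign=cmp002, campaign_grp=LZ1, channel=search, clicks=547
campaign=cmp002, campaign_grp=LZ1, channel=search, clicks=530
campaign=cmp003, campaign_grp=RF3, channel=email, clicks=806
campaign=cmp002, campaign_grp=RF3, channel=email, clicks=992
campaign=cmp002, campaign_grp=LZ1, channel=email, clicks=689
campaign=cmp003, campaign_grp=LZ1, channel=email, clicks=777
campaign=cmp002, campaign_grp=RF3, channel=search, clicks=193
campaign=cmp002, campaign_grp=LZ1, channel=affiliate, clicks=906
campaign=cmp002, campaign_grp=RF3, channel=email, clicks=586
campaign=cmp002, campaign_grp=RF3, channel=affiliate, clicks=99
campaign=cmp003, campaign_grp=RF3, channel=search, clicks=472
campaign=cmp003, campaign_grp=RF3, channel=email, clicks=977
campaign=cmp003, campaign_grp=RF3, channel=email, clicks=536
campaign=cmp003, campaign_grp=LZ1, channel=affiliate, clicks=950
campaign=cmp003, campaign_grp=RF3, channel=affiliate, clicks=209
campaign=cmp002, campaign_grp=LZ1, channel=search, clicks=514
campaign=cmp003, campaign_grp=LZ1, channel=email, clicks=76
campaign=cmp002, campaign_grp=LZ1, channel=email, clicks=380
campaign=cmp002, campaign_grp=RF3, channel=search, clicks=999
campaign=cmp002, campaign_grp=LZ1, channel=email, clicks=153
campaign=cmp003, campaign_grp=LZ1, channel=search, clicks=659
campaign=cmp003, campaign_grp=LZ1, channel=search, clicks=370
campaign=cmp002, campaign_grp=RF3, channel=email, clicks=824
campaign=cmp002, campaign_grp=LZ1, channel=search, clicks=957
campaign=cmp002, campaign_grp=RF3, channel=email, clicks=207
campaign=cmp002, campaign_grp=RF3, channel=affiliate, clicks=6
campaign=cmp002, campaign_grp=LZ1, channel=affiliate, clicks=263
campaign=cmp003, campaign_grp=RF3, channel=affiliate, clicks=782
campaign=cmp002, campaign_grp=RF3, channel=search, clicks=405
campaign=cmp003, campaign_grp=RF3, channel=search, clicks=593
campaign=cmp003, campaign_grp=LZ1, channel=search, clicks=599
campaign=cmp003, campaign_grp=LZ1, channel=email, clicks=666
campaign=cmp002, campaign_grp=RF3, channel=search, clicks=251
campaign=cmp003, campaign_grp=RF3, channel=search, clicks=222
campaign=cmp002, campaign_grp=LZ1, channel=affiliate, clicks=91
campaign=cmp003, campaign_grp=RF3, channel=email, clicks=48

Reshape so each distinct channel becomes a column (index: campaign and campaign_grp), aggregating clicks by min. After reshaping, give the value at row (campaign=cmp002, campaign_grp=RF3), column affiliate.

Rows with campaign=cmp002, campaign_grp=RF3 and channel=affiliate: clicks values are 559, 474, 99, 6.
min(559, 474, 99, 6) = 6.

6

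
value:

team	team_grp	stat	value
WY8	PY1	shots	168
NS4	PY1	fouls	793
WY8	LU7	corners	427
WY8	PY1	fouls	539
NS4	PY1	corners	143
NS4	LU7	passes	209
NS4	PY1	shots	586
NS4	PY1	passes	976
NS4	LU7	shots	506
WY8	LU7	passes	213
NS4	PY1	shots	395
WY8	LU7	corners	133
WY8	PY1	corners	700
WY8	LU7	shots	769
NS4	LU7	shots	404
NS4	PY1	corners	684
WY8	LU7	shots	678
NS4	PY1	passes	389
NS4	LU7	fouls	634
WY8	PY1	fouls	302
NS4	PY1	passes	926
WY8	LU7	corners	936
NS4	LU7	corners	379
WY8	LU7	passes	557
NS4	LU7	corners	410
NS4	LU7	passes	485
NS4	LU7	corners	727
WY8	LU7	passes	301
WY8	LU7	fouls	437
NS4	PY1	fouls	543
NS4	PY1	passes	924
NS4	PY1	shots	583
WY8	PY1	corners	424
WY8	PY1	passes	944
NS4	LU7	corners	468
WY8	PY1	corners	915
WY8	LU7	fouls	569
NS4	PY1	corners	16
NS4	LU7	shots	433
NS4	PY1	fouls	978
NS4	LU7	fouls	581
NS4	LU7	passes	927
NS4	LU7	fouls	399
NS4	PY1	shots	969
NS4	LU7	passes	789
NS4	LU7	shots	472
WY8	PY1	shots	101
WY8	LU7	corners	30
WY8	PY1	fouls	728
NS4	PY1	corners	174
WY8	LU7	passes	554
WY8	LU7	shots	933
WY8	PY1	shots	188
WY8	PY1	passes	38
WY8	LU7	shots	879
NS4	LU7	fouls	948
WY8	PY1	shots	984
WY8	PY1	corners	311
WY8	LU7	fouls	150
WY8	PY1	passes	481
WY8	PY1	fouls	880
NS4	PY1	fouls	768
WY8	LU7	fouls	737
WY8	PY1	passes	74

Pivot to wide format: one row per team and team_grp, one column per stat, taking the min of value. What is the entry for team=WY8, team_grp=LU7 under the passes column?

213

Rows with team=WY8, team_grp=LU7 and stat=passes: value values are 213, 557, 301, 554.
min(213, 557, 301, 554) = 213.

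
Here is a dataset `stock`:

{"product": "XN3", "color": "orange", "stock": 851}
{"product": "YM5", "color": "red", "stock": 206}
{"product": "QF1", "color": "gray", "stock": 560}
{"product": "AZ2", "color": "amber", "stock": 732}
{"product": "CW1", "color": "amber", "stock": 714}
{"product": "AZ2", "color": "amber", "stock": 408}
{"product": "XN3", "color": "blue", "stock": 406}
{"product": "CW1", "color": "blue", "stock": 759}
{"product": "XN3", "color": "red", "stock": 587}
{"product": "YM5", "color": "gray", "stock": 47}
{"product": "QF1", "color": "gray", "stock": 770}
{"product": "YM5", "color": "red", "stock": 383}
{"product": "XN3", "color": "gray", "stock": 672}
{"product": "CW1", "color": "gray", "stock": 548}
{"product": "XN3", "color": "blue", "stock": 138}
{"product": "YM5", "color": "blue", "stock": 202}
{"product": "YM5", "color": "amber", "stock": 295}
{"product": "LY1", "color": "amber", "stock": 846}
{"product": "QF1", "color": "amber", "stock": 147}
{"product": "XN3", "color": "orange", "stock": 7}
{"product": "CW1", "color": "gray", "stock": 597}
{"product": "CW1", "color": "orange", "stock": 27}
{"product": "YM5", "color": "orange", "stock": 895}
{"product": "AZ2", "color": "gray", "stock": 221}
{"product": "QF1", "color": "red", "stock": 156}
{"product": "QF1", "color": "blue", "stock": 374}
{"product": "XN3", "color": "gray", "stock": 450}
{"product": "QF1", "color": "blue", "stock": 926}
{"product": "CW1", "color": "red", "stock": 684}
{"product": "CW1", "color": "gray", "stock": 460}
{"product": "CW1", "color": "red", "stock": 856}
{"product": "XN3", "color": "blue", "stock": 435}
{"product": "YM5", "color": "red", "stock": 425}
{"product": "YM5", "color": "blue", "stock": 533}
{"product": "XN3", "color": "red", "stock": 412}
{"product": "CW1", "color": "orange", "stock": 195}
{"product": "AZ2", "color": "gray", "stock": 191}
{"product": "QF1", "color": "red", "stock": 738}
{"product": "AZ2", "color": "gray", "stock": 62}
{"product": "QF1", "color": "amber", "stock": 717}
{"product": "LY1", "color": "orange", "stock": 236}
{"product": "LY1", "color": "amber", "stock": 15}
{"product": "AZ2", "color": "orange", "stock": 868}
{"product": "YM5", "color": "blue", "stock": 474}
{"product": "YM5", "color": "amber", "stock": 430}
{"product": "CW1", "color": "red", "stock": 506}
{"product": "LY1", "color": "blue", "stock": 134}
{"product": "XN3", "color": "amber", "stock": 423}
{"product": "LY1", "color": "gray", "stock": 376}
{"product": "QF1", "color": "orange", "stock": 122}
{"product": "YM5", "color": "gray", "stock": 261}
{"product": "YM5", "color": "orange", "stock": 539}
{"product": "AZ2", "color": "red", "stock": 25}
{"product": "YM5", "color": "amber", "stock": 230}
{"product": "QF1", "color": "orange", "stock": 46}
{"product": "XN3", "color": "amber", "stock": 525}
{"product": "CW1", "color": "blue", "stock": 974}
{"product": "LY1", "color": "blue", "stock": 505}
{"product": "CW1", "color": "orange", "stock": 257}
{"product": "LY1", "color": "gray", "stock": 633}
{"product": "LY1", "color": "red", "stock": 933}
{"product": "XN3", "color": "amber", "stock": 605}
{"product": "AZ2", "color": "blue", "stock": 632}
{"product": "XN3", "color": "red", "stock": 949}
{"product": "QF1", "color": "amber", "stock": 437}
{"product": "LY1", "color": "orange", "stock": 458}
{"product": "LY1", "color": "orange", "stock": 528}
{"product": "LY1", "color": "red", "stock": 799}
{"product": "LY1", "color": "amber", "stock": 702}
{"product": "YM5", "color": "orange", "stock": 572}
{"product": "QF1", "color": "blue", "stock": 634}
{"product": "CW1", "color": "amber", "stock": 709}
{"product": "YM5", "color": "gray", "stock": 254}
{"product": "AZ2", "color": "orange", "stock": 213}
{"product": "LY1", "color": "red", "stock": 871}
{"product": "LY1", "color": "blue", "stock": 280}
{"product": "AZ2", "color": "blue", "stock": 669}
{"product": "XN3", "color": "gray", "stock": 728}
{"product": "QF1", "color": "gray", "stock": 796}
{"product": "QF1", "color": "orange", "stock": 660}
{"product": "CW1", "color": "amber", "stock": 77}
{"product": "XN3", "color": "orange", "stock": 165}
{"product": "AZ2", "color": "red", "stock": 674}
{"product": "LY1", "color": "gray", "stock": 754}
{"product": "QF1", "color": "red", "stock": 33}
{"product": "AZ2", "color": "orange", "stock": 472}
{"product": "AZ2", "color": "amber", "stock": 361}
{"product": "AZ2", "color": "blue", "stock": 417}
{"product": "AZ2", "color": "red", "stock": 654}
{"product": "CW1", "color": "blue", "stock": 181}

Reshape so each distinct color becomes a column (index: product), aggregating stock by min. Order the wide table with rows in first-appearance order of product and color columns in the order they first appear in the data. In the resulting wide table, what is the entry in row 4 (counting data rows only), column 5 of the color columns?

With rows in first-appearance order of product, row 4 is product=AZ2. color columns in first-appearance order: orange, red, gray, amber, blue; column 5 is blue.
Long rows with product=AZ2, color=blue: min(632, 669, 417) = 417.

417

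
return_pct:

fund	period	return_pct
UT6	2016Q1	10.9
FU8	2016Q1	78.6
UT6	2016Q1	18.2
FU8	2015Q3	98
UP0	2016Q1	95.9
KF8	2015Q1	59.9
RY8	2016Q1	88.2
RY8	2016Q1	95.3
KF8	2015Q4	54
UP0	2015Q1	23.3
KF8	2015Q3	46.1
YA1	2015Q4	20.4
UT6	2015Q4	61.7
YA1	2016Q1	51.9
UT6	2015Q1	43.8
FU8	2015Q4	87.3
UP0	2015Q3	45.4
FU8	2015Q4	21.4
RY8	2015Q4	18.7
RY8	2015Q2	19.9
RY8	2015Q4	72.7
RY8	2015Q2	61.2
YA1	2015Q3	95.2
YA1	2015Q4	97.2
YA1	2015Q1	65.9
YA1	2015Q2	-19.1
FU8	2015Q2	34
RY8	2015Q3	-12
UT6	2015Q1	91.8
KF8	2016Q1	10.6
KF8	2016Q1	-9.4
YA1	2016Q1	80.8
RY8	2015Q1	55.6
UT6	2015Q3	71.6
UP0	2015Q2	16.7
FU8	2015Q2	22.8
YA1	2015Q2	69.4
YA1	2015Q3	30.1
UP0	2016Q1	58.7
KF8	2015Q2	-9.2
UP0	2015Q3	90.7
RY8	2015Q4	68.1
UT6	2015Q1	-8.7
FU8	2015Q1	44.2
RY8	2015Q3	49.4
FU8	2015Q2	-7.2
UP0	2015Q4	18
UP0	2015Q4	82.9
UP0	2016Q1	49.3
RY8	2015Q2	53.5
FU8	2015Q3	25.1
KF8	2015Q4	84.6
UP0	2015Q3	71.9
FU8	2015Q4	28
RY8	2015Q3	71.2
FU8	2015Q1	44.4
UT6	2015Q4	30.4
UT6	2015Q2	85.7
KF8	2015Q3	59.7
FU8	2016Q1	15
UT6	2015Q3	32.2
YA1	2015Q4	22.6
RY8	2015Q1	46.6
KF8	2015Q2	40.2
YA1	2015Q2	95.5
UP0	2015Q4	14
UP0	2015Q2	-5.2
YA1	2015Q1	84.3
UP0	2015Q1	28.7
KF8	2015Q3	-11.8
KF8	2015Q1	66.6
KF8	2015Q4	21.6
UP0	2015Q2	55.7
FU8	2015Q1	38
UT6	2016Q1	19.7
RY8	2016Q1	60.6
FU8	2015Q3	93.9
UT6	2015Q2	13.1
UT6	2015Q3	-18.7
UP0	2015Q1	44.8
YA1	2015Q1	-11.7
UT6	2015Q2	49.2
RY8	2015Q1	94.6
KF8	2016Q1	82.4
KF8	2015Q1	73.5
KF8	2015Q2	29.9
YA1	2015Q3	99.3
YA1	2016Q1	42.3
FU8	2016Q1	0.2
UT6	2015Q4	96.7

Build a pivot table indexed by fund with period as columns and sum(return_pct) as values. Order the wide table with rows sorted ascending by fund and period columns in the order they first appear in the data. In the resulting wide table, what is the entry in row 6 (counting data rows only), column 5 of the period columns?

145.8

With rows sorted ascending by fund, row 6 is fund=YA1. period columns in first-appearance order: 2016Q1, 2015Q3, 2015Q1, 2015Q4, 2015Q2; column 5 is 2015Q2.
Long rows with fund=YA1, period=2015Q2: -19.1 + 69.4 + 95.5 = 145.8.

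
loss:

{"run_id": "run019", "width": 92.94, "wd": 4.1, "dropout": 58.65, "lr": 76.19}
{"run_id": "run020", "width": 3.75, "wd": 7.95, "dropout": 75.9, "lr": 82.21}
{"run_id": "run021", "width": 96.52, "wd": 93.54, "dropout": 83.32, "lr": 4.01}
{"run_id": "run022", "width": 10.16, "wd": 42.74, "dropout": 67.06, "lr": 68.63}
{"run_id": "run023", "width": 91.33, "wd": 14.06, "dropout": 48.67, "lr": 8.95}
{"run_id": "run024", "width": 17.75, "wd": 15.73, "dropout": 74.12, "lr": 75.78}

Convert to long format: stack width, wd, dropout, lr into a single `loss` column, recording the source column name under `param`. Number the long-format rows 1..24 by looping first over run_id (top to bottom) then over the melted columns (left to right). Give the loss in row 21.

17.75

24 rows total (6 × 4). Row 21: index ⌊(21-1)/4⌋ = 5 into run_id → run024; (21-1) mod 4 = 0 into the melted columns → width.
So row 21 is (run024, width, 17.75); loss = 17.75.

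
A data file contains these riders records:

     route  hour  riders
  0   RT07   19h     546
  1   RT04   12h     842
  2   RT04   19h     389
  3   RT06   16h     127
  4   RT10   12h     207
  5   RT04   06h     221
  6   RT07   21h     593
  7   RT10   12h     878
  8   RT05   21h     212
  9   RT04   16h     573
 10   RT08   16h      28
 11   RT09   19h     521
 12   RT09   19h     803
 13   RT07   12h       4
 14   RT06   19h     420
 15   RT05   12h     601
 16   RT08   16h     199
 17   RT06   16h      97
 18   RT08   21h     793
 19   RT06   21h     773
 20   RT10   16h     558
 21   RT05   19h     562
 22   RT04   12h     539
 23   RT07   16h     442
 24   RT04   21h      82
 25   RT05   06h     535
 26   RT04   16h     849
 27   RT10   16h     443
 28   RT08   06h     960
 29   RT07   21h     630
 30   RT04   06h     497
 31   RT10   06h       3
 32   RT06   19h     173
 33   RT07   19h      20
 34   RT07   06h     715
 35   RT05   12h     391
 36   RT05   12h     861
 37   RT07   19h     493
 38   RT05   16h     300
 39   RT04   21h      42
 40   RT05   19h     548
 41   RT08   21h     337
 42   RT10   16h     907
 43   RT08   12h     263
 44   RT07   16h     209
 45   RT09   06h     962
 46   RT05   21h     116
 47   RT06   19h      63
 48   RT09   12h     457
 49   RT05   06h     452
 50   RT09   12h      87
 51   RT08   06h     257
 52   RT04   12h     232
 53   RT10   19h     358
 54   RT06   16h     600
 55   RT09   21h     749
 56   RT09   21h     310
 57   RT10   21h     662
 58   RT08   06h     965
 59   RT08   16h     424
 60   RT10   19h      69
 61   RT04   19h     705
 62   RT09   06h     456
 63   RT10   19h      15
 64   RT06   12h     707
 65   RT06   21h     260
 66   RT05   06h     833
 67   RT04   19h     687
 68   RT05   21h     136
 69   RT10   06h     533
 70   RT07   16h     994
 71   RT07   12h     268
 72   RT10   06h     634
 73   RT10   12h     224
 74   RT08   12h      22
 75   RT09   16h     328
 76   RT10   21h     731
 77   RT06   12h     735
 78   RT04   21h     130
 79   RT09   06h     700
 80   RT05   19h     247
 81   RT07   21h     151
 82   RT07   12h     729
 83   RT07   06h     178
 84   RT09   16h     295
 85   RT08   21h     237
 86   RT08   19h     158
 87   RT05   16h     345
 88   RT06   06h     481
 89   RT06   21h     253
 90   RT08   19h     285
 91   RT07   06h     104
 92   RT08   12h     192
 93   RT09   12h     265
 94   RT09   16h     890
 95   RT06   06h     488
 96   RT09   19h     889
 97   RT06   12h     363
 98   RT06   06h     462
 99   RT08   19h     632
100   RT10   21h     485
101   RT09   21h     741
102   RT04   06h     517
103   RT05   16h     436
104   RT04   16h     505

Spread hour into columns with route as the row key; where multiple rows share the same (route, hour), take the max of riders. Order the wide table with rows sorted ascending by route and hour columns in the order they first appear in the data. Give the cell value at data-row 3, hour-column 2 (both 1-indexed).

With rows sorted ascending by route, row 3 is route=RT06. hour columns in first-appearance order: 19h, 12h, 16h, 06h, 21h; column 2 is 12h.
Long rows with route=RT06, hour=12h: max(707, 735, 363) = 735.

735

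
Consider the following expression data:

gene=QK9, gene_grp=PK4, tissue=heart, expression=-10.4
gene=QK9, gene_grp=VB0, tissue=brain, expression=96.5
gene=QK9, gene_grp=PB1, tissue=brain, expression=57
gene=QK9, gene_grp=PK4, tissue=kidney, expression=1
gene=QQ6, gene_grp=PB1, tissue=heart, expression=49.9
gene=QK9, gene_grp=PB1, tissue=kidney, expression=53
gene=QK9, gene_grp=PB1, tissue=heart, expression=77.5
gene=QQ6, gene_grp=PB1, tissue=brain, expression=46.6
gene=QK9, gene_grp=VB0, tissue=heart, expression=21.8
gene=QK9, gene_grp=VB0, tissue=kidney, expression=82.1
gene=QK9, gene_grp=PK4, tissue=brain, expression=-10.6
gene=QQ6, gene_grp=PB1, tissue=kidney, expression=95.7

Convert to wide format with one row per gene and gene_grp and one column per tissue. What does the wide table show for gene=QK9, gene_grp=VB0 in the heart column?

Wide layout: rows indexed by gene and gene_grp, columns are the 3 distinct tissue values (heart, brain, kidney).
Cell (gene=QK9, gene_grp=VB0, tissue=heart) draws from the long row where gene=QK9, gene_grp=VB0 and tissue=heart, which has expression=21.8.

21.8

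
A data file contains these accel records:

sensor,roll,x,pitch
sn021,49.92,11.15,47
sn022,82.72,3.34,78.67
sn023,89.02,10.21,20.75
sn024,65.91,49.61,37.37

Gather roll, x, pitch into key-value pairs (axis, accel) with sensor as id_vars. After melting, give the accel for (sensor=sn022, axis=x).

3.34

Unpivoting turns each (sensor, wide-column) pair into one long row.
The wide cell at row sn022, column x holds 3.34, so the long row (sn022, x) has accel=3.34.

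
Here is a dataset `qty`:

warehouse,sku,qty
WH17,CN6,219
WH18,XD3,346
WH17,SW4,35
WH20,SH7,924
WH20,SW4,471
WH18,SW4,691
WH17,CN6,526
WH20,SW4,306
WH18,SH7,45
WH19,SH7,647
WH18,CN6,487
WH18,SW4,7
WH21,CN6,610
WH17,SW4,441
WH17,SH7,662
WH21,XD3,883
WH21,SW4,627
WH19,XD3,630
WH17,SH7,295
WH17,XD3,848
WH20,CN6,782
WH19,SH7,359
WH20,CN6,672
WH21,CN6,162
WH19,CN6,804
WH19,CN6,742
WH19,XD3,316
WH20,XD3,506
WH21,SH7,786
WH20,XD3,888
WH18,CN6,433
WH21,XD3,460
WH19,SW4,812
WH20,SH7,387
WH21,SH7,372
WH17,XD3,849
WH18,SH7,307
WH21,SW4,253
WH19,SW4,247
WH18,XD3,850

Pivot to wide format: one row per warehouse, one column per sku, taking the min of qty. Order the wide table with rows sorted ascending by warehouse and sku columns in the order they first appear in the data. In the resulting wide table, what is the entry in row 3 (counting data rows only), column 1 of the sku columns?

742

With rows sorted ascending by warehouse, row 3 is warehouse=WH19. sku columns in first-appearance order: CN6, XD3, SW4, SH7; column 1 is CN6.
Long rows with warehouse=WH19, sku=CN6: min(804, 742) = 742.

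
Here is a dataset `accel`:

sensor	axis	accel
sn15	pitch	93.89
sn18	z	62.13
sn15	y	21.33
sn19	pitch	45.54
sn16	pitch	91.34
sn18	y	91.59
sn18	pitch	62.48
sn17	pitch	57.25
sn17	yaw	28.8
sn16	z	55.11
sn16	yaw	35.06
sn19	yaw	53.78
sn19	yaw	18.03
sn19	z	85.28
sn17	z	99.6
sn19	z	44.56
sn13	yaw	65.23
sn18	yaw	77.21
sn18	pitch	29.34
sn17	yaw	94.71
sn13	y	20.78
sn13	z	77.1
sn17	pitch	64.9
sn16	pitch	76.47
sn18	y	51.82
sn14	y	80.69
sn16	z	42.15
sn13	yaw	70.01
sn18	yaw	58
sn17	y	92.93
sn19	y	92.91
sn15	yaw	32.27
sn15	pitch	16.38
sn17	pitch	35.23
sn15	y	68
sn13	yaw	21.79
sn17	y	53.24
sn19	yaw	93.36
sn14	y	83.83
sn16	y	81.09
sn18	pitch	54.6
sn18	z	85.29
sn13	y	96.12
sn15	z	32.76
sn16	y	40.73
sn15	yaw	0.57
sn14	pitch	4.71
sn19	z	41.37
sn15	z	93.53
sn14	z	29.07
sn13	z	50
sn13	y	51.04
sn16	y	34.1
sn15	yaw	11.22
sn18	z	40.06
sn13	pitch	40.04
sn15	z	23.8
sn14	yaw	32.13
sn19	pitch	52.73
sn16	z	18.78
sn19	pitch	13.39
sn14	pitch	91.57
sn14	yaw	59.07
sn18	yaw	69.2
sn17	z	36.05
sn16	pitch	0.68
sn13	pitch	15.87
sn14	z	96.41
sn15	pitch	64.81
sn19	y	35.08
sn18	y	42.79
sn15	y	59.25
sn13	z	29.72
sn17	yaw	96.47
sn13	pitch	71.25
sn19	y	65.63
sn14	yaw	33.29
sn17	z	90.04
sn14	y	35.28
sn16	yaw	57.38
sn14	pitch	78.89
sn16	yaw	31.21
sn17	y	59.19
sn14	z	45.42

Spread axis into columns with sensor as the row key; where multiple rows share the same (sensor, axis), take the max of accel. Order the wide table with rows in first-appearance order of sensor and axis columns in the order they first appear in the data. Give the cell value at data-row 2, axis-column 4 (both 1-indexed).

77.21

With rows in first-appearance order of sensor, row 2 is sensor=sn18. axis columns in first-appearance order: pitch, z, y, yaw; column 4 is yaw.
Long rows with sensor=sn18, axis=yaw: max(77.21, 58, 69.2) = 77.21.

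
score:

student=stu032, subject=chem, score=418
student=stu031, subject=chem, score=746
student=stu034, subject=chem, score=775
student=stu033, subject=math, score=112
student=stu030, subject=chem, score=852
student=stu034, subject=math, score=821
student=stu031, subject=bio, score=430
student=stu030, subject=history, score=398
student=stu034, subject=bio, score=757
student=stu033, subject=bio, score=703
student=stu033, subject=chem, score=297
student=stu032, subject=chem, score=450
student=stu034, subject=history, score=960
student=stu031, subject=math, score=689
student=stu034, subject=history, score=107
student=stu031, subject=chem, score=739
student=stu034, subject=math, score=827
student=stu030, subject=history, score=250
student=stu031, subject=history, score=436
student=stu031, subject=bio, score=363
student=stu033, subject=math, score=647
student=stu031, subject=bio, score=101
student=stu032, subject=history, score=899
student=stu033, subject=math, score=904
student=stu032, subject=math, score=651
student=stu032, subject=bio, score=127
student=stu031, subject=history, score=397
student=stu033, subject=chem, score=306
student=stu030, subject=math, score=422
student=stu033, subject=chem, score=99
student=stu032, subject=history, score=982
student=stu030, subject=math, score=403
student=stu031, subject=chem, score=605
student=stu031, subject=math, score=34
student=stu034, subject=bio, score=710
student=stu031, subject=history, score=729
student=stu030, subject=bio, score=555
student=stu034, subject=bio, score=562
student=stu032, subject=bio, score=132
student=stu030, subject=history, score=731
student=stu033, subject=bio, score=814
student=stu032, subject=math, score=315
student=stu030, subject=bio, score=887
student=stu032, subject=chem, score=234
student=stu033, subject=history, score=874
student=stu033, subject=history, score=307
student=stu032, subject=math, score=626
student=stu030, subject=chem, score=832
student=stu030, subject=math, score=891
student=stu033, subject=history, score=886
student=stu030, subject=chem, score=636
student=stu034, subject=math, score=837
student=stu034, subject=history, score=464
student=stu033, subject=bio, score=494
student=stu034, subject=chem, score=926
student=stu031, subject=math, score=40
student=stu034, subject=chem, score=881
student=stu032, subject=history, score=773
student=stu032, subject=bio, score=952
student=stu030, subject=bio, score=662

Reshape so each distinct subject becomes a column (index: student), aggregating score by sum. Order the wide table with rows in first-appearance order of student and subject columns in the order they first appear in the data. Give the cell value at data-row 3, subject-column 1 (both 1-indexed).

2582

With rows in first-appearance order of student, row 3 is student=stu034. subject columns in first-appearance order: chem, math, bio, history; column 1 is chem.
Long rows with student=stu034, subject=chem: 775 + 926 + 881 = 2582.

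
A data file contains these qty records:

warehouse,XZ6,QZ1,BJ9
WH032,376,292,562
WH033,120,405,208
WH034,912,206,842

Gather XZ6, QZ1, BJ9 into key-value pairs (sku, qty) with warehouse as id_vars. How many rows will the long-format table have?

3 warehouse values × 3 melted columns = 9 rows.

9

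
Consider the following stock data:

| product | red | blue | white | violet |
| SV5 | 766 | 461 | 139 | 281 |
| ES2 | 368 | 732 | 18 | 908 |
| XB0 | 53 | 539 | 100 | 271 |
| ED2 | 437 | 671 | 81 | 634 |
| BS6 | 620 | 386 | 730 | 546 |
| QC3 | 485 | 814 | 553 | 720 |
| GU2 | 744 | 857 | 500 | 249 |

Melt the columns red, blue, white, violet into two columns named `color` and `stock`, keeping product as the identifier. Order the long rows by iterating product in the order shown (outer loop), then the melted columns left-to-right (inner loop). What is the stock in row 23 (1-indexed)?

553

28 rows total (7 × 4). Row 23: index ⌊(23-1)/4⌋ = 5 into product → QC3; (23-1) mod 4 = 2 into the melted columns → white.
So row 23 is (QC3, white, 553); stock = 553.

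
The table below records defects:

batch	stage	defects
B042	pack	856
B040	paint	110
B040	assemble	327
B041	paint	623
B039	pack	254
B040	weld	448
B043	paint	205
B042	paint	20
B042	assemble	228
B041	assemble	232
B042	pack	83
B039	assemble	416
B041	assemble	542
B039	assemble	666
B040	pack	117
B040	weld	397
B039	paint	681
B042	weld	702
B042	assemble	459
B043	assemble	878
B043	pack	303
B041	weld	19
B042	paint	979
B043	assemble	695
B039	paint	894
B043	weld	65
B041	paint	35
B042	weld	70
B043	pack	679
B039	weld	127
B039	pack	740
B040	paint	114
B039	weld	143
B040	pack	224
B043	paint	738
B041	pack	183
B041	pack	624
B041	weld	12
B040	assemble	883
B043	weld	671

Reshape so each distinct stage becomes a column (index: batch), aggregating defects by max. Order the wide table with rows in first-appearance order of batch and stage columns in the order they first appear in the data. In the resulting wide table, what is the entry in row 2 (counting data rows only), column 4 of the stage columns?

With rows in first-appearance order of batch, row 2 is batch=B040. stage columns in first-appearance order: pack, paint, assemble, weld; column 4 is weld.
Long rows with batch=B040, stage=weld: max(448, 397) = 448.

448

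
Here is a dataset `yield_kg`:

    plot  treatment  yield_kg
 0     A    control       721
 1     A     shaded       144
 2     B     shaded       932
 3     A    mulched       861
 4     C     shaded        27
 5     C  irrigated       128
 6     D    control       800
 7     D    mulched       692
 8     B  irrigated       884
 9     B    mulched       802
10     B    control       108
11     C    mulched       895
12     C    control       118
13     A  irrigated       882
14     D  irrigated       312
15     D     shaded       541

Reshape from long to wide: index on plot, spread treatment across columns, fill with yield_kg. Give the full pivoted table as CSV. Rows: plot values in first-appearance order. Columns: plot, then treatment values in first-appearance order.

Columns: plot plus the 4 distinct treatment values (control, shaded, mulched, irrigated).
For example, row A column control takes yield_kg=721 from the long row (A, control).

plot,control,shaded,mulched,irrigated
A,721,144,861,882
B,108,932,802,884
C,118,27,895,128
D,800,541,692,312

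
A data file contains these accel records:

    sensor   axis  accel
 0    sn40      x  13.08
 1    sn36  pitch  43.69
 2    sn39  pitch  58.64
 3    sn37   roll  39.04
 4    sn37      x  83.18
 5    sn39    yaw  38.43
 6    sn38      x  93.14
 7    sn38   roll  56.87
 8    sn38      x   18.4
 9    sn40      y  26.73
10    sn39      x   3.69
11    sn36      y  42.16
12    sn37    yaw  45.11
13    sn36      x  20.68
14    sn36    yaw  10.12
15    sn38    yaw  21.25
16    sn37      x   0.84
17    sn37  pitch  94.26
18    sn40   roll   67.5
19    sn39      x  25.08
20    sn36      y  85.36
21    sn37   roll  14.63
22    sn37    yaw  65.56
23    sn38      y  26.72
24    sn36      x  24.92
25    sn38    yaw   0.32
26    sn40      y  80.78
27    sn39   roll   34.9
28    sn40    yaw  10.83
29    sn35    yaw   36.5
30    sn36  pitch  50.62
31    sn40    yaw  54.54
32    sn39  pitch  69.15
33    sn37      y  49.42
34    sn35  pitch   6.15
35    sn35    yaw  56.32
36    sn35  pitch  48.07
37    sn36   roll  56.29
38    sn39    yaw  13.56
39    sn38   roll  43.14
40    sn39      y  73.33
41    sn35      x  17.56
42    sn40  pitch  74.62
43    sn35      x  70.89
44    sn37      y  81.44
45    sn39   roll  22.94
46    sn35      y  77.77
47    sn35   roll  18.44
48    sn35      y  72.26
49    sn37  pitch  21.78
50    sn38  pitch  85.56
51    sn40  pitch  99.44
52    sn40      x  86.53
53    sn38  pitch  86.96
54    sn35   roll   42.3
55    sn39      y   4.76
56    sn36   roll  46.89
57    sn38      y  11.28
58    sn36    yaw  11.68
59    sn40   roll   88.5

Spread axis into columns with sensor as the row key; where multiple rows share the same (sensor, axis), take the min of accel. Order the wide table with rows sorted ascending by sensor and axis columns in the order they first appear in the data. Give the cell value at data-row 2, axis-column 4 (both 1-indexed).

10.12

With rows sorted ascending by sensor, row 2 is sensor=sn36. axis columns in first-appearance order: x, pitch, roll, yaw, y; column 4 is yaw.
Long rows with sensor=sn36, axis=yaw: min(10.12, 11.68) = 10.12.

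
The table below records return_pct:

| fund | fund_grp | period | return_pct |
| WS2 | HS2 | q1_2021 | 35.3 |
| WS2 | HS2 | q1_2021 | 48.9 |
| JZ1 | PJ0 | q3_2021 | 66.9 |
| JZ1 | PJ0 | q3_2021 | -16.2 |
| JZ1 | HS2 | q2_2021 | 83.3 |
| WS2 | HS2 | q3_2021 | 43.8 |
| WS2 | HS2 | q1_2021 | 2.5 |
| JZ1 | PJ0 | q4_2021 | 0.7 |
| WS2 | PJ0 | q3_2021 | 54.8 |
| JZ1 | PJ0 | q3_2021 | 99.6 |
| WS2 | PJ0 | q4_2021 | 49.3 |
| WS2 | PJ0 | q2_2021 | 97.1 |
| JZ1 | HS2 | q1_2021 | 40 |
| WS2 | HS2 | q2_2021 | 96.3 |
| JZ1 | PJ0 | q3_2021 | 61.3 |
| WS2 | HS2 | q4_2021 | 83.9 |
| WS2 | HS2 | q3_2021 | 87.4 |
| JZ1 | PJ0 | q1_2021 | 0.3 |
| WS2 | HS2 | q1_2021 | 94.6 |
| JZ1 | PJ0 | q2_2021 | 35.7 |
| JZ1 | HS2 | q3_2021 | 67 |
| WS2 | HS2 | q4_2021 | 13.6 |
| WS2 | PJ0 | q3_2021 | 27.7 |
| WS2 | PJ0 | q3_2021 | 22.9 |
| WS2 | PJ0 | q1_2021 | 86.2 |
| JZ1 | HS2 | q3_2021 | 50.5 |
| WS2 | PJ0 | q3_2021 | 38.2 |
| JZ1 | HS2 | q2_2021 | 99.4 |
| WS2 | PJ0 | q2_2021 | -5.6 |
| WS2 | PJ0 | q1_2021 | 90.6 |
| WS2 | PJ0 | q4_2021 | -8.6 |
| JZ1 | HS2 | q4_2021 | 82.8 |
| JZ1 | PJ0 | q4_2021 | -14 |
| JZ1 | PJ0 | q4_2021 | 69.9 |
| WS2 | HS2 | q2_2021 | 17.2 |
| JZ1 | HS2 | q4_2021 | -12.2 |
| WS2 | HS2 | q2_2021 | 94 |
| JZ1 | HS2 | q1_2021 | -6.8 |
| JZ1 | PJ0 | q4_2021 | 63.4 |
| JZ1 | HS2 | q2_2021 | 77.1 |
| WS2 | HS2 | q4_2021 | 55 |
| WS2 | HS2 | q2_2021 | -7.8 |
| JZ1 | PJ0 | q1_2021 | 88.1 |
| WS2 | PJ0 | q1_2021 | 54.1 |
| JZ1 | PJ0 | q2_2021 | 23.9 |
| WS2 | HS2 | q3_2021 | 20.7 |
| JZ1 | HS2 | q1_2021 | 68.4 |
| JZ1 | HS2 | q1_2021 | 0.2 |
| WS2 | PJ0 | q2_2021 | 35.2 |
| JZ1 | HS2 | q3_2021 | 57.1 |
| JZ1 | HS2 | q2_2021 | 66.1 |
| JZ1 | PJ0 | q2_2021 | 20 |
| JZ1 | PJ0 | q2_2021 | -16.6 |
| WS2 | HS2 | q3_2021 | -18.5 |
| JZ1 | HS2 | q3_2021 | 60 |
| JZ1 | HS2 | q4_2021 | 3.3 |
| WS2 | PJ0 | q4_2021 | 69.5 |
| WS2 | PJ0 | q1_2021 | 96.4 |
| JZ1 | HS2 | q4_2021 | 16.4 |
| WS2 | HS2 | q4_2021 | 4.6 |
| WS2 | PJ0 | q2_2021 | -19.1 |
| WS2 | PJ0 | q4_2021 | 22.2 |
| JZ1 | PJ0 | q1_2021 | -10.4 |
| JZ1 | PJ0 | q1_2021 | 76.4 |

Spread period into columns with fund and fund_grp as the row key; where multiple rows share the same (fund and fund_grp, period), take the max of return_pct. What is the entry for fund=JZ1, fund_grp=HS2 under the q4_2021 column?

Rows with fund=JZ1, fund_grp=HS2 and period=q4_2021: return_pct values are 82.8, -12.2, 3.3, 16.4.
max(82.8, -12.2, 3.3, 16.4) = 82.8.

82.8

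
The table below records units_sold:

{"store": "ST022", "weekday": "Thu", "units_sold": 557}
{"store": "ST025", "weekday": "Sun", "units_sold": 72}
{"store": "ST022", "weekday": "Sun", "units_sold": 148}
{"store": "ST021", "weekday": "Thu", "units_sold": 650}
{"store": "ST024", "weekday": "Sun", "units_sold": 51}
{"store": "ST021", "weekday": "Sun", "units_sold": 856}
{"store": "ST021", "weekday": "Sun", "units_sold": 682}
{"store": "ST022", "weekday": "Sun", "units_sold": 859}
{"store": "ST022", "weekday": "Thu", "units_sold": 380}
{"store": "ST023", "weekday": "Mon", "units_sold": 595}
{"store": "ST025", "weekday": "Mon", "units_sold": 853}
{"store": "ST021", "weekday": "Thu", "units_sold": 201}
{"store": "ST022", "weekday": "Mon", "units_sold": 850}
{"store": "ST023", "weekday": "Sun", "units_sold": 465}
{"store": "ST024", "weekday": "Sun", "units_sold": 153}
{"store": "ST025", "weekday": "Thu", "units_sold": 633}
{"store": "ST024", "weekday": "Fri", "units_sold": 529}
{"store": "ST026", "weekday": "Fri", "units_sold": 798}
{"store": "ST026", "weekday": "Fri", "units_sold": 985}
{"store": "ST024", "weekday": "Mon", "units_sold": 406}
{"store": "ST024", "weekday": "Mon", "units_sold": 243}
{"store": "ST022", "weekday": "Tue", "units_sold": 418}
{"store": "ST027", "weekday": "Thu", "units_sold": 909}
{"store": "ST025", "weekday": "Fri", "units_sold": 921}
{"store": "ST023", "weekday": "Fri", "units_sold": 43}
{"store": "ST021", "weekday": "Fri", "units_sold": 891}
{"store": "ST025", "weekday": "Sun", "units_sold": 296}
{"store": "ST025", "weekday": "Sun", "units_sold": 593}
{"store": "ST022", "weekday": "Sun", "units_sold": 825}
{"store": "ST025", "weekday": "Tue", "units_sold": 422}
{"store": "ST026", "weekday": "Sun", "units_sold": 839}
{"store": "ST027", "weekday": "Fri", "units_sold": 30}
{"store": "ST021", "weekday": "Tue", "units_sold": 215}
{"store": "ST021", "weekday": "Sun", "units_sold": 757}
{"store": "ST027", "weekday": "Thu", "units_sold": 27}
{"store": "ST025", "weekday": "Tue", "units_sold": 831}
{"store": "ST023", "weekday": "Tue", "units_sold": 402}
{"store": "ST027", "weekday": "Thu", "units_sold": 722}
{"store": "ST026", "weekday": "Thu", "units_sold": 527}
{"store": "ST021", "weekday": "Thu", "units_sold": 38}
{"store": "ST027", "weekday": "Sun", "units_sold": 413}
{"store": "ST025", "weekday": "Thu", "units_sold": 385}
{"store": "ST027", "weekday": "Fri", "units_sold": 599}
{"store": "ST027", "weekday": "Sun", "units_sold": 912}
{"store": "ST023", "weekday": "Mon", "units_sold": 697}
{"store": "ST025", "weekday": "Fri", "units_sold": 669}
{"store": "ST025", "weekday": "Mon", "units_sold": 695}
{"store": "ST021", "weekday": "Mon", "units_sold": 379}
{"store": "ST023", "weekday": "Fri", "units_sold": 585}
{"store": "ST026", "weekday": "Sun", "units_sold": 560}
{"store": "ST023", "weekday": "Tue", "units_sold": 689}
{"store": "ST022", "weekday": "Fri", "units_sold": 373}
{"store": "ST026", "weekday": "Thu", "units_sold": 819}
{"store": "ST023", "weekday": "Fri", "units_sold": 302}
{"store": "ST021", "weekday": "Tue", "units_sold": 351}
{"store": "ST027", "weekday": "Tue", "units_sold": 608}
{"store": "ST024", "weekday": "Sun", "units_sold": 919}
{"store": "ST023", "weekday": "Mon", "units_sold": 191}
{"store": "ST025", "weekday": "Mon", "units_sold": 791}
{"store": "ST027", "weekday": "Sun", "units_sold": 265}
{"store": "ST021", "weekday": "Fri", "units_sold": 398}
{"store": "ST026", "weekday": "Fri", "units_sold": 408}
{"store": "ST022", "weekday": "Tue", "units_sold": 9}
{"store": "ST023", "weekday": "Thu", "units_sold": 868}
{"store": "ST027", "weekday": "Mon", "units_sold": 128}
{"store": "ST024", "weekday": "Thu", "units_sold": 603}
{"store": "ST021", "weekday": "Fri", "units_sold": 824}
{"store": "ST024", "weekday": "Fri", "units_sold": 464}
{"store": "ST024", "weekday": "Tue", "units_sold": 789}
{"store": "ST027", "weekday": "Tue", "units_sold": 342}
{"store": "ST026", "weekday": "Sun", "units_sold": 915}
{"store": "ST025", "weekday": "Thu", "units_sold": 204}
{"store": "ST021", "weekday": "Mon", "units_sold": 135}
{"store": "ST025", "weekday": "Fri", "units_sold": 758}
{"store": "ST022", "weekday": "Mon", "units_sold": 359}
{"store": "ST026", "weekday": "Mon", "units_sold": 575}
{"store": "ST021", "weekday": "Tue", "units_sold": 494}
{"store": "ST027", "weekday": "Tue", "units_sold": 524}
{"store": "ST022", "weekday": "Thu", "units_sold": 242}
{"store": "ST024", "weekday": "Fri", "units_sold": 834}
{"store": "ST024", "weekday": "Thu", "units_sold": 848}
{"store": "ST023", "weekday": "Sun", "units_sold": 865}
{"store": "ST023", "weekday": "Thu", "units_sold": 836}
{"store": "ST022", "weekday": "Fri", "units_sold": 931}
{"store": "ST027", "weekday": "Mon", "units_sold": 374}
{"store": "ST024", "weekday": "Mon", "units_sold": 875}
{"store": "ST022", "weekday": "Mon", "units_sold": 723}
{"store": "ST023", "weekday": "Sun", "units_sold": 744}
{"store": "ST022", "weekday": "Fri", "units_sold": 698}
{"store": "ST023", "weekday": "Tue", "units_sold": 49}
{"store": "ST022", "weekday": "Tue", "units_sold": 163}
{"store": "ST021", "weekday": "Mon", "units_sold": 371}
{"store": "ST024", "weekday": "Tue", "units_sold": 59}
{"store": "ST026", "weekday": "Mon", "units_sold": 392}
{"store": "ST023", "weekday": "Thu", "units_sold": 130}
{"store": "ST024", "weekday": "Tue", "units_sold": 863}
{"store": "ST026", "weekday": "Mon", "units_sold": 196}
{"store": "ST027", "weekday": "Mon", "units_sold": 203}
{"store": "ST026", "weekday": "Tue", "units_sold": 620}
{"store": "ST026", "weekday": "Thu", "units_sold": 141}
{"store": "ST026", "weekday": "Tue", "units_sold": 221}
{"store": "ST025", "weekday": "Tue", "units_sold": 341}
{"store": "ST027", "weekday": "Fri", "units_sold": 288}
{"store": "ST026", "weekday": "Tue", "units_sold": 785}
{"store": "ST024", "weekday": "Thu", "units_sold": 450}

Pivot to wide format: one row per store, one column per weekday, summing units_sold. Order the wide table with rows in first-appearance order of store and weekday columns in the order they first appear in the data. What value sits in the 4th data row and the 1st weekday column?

1901

With rows in first-appearance order of store, row 4 is store=ST024. weekday columns in first-appearance order: Thu, Sun, Mon, Fri, Tue; column 1 is Thu.
Long rows with store=ST024, weekday=Thu: 603 + 848 + 450 = 1901.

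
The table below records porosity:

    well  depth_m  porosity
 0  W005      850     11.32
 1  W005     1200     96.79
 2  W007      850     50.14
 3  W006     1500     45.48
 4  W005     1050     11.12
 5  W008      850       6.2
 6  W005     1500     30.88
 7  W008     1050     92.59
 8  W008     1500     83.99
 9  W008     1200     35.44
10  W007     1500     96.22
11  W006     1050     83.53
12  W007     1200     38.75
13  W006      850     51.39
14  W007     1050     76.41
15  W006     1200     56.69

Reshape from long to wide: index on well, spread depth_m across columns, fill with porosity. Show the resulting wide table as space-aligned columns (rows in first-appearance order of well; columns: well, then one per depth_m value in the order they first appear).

well  850    1200   1500   1050 
W005  11.32  96.79  30.88  11.12
W007  50.14  38.75  96.22  76.41
W006  51.39  56.69  45.48  83.53
W008  6.2    35.44  83.99  92.59

Columns: well plus the 4 distinct depth_m values (850, 1200, 1500, 1050).
For example, row W005 column 850 takes porosity=11.32 from the long row (W005, 850).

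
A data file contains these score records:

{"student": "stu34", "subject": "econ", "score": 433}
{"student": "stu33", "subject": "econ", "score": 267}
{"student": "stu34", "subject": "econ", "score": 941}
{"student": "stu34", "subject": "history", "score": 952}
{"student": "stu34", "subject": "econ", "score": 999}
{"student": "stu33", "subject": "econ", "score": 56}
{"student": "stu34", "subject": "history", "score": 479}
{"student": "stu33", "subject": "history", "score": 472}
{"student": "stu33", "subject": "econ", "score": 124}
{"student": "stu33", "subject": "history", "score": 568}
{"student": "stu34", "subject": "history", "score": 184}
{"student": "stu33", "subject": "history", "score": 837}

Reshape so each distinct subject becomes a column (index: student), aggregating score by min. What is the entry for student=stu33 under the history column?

Rows with student=stu33 and subject=history: score values are 472, 568, 837.
min(472, 568, 837) = 472.

472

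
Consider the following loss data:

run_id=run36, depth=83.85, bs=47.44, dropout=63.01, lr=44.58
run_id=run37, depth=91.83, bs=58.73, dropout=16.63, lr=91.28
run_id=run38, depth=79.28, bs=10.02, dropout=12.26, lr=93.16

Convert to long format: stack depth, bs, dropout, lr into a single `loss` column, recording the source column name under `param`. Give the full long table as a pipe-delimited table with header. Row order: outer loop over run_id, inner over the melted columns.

Each (run_id, column) pair becomes one row: 3 × 4 = 12 rows.
For example, (run36, depth) → loss=83.85.

| run_id | param | loss |
| run36 | depth | 83.85 |
| run36 | bs | 47.44 |
| run36 | dropout | 63.01 |
| run36 | lr | 44.58 |
| run37 | depth | 91.83 |
| run37 | bs | 58.73 |
| run37 | dropout | 16.63 |
| run37 | lr | 91.28 |
| run38 | depth | 79.28 |
| run38 | bs | 10.02 |
| run38 | dropout | 12.26 |
| run38 | lr | 93.16 |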